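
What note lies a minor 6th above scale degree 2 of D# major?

C#

Scale degree 2 of D# major is E#.
A minor sixth (8 semitones) above E# lands on the letter C, giving C#.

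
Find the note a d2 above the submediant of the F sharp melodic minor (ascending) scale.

Eb

The submediant of F# melodic minor (ascending) is D#.
A diminished second (0 semitones) above D# lands on the letter E, giving Eb.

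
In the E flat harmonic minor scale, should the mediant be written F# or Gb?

Gb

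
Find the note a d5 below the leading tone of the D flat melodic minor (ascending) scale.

F#

The leading tone of Db melodic minor (ascending) is C.
A diminished fifth (6 semitones) below C lands on the letter F, giving F#.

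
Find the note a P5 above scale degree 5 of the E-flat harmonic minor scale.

F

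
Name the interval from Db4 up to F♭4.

minor third

The letter names run D→F, a span of 2 letter steps, so the interval is some kind of third.
Db to Fb is 3 semitones. A major third is 4, so 3 makes it minor.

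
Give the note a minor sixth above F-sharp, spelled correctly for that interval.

D

F up a major sixth is D, so the target letter is D.
From F#, a minor sixth is 8 semitones up: D.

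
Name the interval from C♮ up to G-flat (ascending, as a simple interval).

diminished fifth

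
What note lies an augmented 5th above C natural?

A fifth above C lands on the letter G.
An augmented fifth spans 8 semitones, so C moves to pitch class 8. On the letter G that is G#.

G#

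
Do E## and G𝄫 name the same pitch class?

Two spellings are enharmonically equivalent only if they share a pitch class.
Here E## → 6, Gbb → 5; 5 ≠ 6, so they are not.

No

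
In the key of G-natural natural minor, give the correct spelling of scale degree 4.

C

Degree 4 takes the letter 3 steps above G, which is C.
In natural minor, degree 4 sits 5 semitones above the tonic. G + 5 semitones is pitch class 0, spelled on C as C.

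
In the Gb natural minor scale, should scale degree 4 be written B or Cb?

Each scale degree takes a distinct letter name. Degree 4 of a scale on G must use the letter C.
Cb and B are enharmonically the same pitch, but only Cb uses the letter C, so it is the correct spelling here.

Cb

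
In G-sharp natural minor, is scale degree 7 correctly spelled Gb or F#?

Each scale degree takes a distinct letter name. Degree 7 of a scale on G must use the letter F.
F# and Gb are enharmonically the same pitch, but only F# uses the letter F, so it is the correct spelling here.

F#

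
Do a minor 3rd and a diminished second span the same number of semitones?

No

A minor third spans 3 semitones; a diminished second spans 0.
The spans differ, so they are not enharmonic equivalents.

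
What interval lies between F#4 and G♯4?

The letter names run F→G, a span of 1 letter step, so the interval is some kind of second.
F# to G# is 2 semitones. A major second is 2, so 2 makes it major.

major second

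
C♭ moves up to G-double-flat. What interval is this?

diminished fifth

Counting letters C–D–E–F–G gives a fifth.
Cb→Gbb = 6 semitones, 1 narrower than the perfect fifth (7), so diminished.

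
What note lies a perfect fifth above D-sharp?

A#

A fifth above D lands on the letter A.
A perfect fifth spans 7 semitones, so D# moves to pitch class 10. On the letter A that is A#.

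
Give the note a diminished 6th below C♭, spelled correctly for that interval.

E

C down a major sixth is Eb, so the target letter is E.
From Cb, a diminished sixth is 7 semitones down: E.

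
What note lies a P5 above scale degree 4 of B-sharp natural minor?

Scale degree 4 of B# natural minor is E#.
A perfect fifth (7 semitones) above E# lands on the letter B, giving B#.

B#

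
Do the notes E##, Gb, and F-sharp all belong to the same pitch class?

Yes

E## is pitch class 6; Gb is pitch class 6; F# is pitch class 6.
All spellings map to pitch class 6, so they are enharmonically equivalent.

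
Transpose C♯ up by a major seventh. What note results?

B#

C up a major seventh is B, so the target letter is B.
From C#, a major seventh is 11 semitones up: B#.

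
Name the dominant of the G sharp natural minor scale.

D#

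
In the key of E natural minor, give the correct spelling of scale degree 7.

Degree 7 takes the letter 6 steps above E, which is D.
In natural minor, degree 7 sits 10 semitones above the tonic. E + 10 semitones is pitch class 2, spelled on D as D.

D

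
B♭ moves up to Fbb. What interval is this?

doubly diminished fifth

Counting letters B–C–D–E–F gives a fifth.
Bb→Fbb = 5 semitones, 2 narrower than the perfect fifth (7), so doubly diminished.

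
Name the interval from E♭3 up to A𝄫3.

The letter names run E→A, a span of 3 letter steps, so the interval is some kind of fourth.
Eb to Abb is 4 semitones. A perfect fourth is 5, so 4 makes it diminished.

diminished fourth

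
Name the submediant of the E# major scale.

C##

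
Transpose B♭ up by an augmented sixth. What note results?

A sixth above B lands on the letter G.
An augmented sixth spans 10 semitones, so Bb moves to pitch class 8. On the letter G that is G#.

G#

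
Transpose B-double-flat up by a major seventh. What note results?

A seventh above B lands on the letter A.
A major seventh spans 11 semitones, so Bbb moves to pitch class 8. On the letter A that is Ab.

Ab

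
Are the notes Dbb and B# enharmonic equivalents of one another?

Yes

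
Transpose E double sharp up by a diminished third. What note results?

A third above E lands on the letter G.
A diminished third spans 2 semitones, so E## moves to pitch class 8. On the letter G that is G#.

G#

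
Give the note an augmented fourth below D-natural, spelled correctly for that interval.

Ab

A fourth below D lands on the letter A.
An augmented fourth spans 6 semitones, so D moves to pitch class 8. On the letter A that is Ab.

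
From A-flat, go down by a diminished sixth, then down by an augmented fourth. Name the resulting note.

G

A diminished sixth down from Ab is C# (letter C, 7 semitones down).
An augmented fourth down from C# is G (letter G, 6 semitones down).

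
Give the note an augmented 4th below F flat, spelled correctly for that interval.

F down a perfect fourth is C, so the target letter is C.
From Fb, an augmented fourth is 6 semitones down: Cbb.

Cbb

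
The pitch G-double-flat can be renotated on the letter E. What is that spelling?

E#

Gbb is pitch class 5. The letter E alone is pitch class 4.
To reach pitch class 5 from E requires an offset of +1 semitone, i.e. sharp: E#.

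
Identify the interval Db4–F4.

major third

The letter names run D→F, a span of 2 letter steps, so the interval is some kind of third.
Db to F is 4 semitones. A major third is 4, so 4 makes it major.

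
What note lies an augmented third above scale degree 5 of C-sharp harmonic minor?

Scale degree 5 of C# harmonic minor is G#.
An augmented third (5 semitones) above G# lands on the letter B, giving B##.

B##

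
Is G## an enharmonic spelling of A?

Yes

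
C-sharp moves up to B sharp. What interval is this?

Counting letters C–D–E–F–G–A–B gives a seventh.
C#→B# = 11 semitones, exactly the major seventh.

major seventh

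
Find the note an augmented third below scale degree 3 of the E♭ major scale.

Ebb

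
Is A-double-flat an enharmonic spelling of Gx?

Two spellings are enharmonically equivalent only if they share a pitch class.
Here Abb → 7, G## → 9; 7 ≠ 9, so they are not.

No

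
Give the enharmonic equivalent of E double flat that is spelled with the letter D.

Ebb is pitch class 2. The letter D alone is pitch class 2.
Pitch class 2 on D needs no accidental: D.

D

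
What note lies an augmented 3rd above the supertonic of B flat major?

E#

The supertonic of Bb major is C.
An augmented third (5 semitones) above C lands on the letter E, giving E#.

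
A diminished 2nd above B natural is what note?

Cb

B up a major second is C#, so the target letter is C.
From B, a diminished second is 0 semitones up: Cb.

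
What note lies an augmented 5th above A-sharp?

E##

A fifth above A lands on the letter E.
An augmented fifth spans 8 semitones, so A# moves to pitch class 6. On the letter E that is E##.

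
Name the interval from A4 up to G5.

minor seventh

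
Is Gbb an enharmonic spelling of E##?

No

Gbb is pitch class 5; E## is pitch class 6.
The pitch classes differ (5 vs. 6), so they are not enharmonic equivalents.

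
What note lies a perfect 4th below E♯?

B#

E down a perfect fourth is B, so the target letter is B.
From E#, a perfect fourth is 5 semitones down: B#.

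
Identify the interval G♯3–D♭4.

The letter names run G→D, a span of 4 letter steps, so the interval is some kind of fifth.
G# to Db is 5 semitones. A perfect fifth is 7, so 5 makes it doubly diminished.

doubly diminished fifth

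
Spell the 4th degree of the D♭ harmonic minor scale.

Degree 4 takes the letter 3 steps above D, which is G.
In harmonic minor, degree 4 sits 5 semitones above the tonic. Db + 5 semitones is pitch class 6, spelled on G as Gb.

Gb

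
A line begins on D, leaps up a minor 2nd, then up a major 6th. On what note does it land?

A minor second up from D is Eb (letter E, 1 semitone up).
A major sixth up from Eb is C (letter C, 9 semitones up).

C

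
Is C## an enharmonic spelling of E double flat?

C## = pitch class 2 and Ebb = pitch class 2 — the same pitch class, so they are enharmonic equivalents.

Yes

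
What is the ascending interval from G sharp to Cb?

The letter names run G→C, a span of 3 letter steps, so the interval is some kind of fourth.
G# to Cb is 3 semitones. A perfect fourth is 5, so 3 makes it doubly diminished.

doubly diminished fourth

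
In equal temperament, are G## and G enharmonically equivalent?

Two spellings are enharmonically equivalent only if they share a pitch class.
Here G## → 9, G → 7; 7 ≠ 9, so they are not.

No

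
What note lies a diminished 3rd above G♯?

A third above G lands on the letter B.
A diminished third spans 2 semitones, so G# moves to pitch class 10. On the letter B that is Bb.

Bb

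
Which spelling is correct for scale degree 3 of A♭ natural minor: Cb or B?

Each scale degree takes a distinct letter name. Degree 3 of a scale on A must use the letter C.
Cb and B are enharmonically the same pitch, but only Cb uses the letter C, so it is the correct spelling here.

Cb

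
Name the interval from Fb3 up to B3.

doubly augmented fourth

The letter names run F→B, a span of 3 letter steps, so the interval is some kind of fourth.
Fb to B is 7 semitones. A perfect fourth is 5, so 7 makes it doubly augmented.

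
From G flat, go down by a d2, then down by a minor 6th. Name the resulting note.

A diminished second down from Gb is F# (letter F, 0 semitones down).
A minor sixth down from F# is A# (letter A, 8 semitones down).

A#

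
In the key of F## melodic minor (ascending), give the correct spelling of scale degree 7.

Degree 7 takes the letter 6 steps above F, which is E.
In melodic minor (ascending), degree 7 sits 11 semitones above the tonic. F## + 11 semitones is pitch class 6, spelled on E as E##.

E##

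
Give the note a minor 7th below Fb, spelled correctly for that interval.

Gb

A seventh below F lands on the letter G.
A minor seventh spans 10 semitones, so Fb moves to pitch class 6. On the letter G that is Gb.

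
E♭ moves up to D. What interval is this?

major seventh

The letter names run E→D, a span of 6 letter steps, so the interval is some kind of seventh.
Eb to D is 11 semitones. A major seventh is 11, so 11 makes it major.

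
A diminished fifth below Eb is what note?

A

E down a perfect fifth is A, so the target letter is A.
From Eb, a diminished fifth is 6 semitones down: A.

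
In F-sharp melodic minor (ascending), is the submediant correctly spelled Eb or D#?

Each scale degree takes a distinct letter name. Degree 6 of a scale on F must use the letter D.
D# and Eb are enharmonically the same pitch, but only D# uses the letter D, so it is the correct spelling here.

D#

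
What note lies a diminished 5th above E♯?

E up a perfect fifth is B, so the target letter is B.
From E#, a diminished fifth is 6 semitones up: B.

B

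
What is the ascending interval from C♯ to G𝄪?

augmented fifth

Counting letters C–D–E–F–G gives a fifth.
C#→G## = 8 semitones, 1 wider than the perfect fifth (7), so augmented.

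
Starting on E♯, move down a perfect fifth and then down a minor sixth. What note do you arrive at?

A perfect fifth down from E# is A# (letter A, 7 semitones down).
A minor sixth down from A# is C## (letter C, 8 semitones down).

C##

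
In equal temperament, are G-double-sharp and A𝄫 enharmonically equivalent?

No

G## is pitch class 9; Abb is pitch class 7.
The pitch classes differ (9 vs. 7), so they are not enharmonic equivalents.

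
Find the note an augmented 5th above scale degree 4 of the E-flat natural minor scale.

E

Scale degree 4 of Eb natural minor is Ab.
An augmented fifth (8 semitones) above Ab lands on the letter E, giving E.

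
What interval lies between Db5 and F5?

major third

Counting letters D–E–F gives a third.
Db→F = 4 semitones, exactly the major third.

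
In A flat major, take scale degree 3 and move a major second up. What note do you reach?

D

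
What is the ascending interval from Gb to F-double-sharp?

doubly augmented seventh

The letter names run G→F, a span of 6 letter steps, so the interval is some kind of seventh.
Gb to F## is 13 semitones. A major seventh is 11, so 13 makes it doubly augmented.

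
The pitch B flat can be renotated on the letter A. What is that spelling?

A#

Bb is pitch class 10. The letter A alone is pitch class 9.
To reach pitch class 10 from A requires an offset of +1 semitone, i.e. sharp: A#.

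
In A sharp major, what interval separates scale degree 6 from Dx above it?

Scale degree 6 of A# major is F##.
F## up to D##: letters F→D make it a sixth; 9 semitones makes it major.

major sixth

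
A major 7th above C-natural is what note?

C up a major seventh is B, so the target letter is B.
From C, a major seventh is 11 semitones up: B.

B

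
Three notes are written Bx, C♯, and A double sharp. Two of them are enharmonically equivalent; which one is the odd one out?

A##

In 12-tone equal temperament, enharmonic equivalents share a pitch class. B## is pitch class 1; C# is pitch class 1; A## is pitch class 11.
B## and C# share pitch class 1, while A## is pitch class 11.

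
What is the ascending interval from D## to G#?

Counting letters D–E–F–G gives a fourth.
D##→G# = 4 semitones, 1 narrower than the perfect fourth (5), so diminished.

diminished fourth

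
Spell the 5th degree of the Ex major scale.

B##

Degree 5 takes the letter 4 steps above E, which is B.
In major, degree 5 sits 7 semitones above the tonic. E## + 7 semitones is pitch class 1, spelled on B as B##.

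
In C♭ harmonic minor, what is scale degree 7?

Bb

Degree 7 takes the letter 6 steps above C, which is B.
In harmonic minor, degree 7 sits 11 semitones above the tonic. Cb + 11 semitones is pitch class 10, spelled on B as Bb.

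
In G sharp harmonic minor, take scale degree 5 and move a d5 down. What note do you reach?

G##

Scale degree 5 of G# harmonic minor is D#.
A diminished fifth (6 semitones) below D# lands on the letter G, giving G##.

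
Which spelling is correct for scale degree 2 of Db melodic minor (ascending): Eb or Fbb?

Each scale degree takes a distinct letter name. Degree 2 of a scale on D must use the letter E.
Eb and Fbb are enharmonically the same pitch, but only Eb uses the letter E, so it is the correct spelling here.

Eb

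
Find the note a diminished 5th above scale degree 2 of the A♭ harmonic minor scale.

Fb

Scale degree 2 of Ab harmonic minor is Bb.
A diminished fifth (6 semitones) above Bb lands on the letter F, giving Fb.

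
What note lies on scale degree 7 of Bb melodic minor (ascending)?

A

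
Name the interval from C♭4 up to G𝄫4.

diminished fifth

Counting letters C–D–E–F–G gives a fifth.
Cb→Gbb = 6 semitones, 1 narrower than the perfect fifth (7), so diminished.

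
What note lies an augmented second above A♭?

A second above A lands on the letter B.
An augmented second spans 3 semitones, so Ab moves to pitch class 11. On the letter B that is B.

B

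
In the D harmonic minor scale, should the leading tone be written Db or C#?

C#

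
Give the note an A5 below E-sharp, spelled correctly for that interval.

A

A fifth below E lands on the letter A.
An augmented fifth spans 8 semitones, so E# moves to pitch class 9. On the letter A that is A.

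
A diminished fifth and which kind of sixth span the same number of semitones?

doubly diminished

A diminished fifth spans 6 semitones.
A sixth spanning 6 semitones is doubly diminished (the major sixth is 9).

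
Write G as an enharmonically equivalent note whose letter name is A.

Abb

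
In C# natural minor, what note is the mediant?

The C# natural minor scale runs C# D# E F# G# A B.
Degree 3 is E.

E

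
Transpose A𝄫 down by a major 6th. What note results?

A down a major sixth is C, so the target letter is C.
From Abb, a major sixth is 9 semitones down: Cbb.

Cbb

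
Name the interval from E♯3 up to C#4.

minor sixth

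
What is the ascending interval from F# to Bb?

diminished fourth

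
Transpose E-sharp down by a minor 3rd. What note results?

C##

E down a major third is C, so the target letter is C.
From E#, a minor third is 3 semitones down: C##.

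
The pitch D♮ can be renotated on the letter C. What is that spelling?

C##

D is pitch class 2. The letter C alone is pitch class 0.
To reach pitch class 2 from C requires an offset of +2 semitones, i.e. double sharp: C##.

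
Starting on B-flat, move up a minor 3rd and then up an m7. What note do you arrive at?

A minor third up from Bb is Db (letter D, 3 semitones up).
A minor seventh up from Db is Cb (letter C, 10 semitones up).

Cb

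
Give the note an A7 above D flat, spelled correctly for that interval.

C#

D up a major seventh is C#, so the target letter is C.
From Db, an augmented seventh is 12 semitones up: C#.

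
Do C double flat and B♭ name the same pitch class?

Yes

Cbb is pitch class 10; Bb is pitch class 10.
All spellings map to pitch class 10, so they are enharmonically equivalent.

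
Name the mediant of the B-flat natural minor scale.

The Bb natural minor scale runs Bb C Db Eb F Gb Ab.
Degree 3 is Db.

Db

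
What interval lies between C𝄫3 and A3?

doubly augmented sixth

Counting letters C–D–E–F–G–A gives a sixth.
Cbb→A = 11 semitones, 2 wider than the major sixth (9), so doubly augmented.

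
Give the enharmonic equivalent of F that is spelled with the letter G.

F is pitch class 5. The letter G alone is pitch class 7.
To reach pitch class 5 from G requires an offset of -2 semitones, i.e. double flat: Gbb.

Gbb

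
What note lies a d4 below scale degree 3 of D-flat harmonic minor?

C

Scale degree 3 of Db harmonic minor is Fb.
A diminished fourth (4 semitones) below Fb lands on the letter C, giving C.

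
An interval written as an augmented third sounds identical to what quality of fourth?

An augmented third spans 5 semitones.
A fourth spanning 5 semitones is perfect (the perfect fourth is 5).

perfect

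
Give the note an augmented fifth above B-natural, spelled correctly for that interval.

B up a perfect fifth is F#, so the target letter is F.
From B, an augmented fifth is 8 semitones up: F##.

F##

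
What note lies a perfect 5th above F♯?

C#

F up a perfect fifth is C, so the target letter is C.
From F#, a perfect fifth is 7 semitones up: C#.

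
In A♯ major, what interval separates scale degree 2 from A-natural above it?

Scale degree 2 of A# major is B#.
B# up to A: letters B→A make it a seventh; 9 semitones makes it diminished.

diminished seventh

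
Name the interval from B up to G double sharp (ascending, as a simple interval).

augmented sixth

The letter names run B→G, a span of 5 letter steps, so the interval is some kind of sixth.
B to G## is 10 semitones. A major sixth is 9, so 10 makes it augmented.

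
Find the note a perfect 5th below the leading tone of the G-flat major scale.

The leading tone of Gb major is F.
A perfect fifth (7 semitones) below F lands on the letter B, giving Bb.

Bb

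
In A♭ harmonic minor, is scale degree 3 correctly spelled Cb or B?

Cb

Each scale degree takes a distinct letter name. Degree 3 of a scale on A must use the letter C.
Cb and B are enharmonically the same pitch, but only Cb uses the letter C, so it is the correct spelling here.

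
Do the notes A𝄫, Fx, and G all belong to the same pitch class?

Yes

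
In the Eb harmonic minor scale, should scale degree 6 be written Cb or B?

Cb

Each scale degree takes a distinct letter name. Degree 6 of a scale on E must use the letter C.
Cb and B are enharmonically the same pitch, but only Cb uses the letter C, so it is the correct spelling here.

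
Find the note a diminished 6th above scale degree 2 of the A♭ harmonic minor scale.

Gbb

Scale degree 2 of Ab harmonic minor is Bb.
A diminished sixth (7 semitones) above Bb lands on the letter G, giving Gbb.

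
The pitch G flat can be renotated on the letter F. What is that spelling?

Gb is pitch class 6. The letter F alone is pitch class 5.
To reach pitch class 6 from F requires an offset of +1 semitone, i.e. sharp: F#.

F#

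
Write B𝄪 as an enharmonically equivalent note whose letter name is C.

Plain C sits 1 semitone below B##, so on the letter C the same pitch needs a sharp: C#.

C#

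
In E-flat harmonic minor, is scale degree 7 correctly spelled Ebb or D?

Each scale degree takes a distinct letter name. Degree 7 of a scale on E must use the letter D.
D and Ebb are enharmonically the same pitch, but only D uses the letter D, so it is the correct spelling here.

D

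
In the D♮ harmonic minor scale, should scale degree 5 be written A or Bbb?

A

Each scale degree takes a distinct letter name. Degree 5 of a scale on D must use the letter A.
A and Bbb are enharmonically the same pitch, but only A uses the letter A, so it is the correct spelling here.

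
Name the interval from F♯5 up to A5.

Counting letters F–G–A gives a third.
F#→A = 3 semitones, 1 narrower than the major third (4), so minor.

minor third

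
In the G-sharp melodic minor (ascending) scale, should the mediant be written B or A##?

B

Each scale degree takes a distinct letter name. Degree 3 of a scale on G must use the letter B.
B and A## are enharmonically the same pitch, but only B uses the letter B, so it is the correct spelling here.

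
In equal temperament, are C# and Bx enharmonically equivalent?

Yes

C# is pitch class 1; B## is pitch class 1.
All spellings map to pitch class 1, so they are enharmonically equivalent.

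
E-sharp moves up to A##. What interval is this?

augmented fourth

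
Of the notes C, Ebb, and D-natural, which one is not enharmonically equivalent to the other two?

C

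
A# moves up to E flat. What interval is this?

doubly diminished fifth

Counting letters A–B–C–D–E gives a fifth.
A#→Eb = 5 semitones, 2 narrower than the perfect fifth (7), so doubly diminished.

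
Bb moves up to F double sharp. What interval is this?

doubly augmented fifth

The letter names run B→F, a span of 4 letter steps, so the interval is some kind of fifth.
Bb to F## is 9 semitones. A perfect fifth is 7, so 9 makes it doubly augmented.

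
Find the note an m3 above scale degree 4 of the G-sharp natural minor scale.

E

Scale degree 4 of G# natural minor is C#.
A minor third (3 semitones) above C# lands on the letter E, giving E.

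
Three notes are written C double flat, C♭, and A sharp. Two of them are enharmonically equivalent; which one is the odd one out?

Cb

In 12-tone equal temperament, enharmonic equivalents share a pitch class. Cbb is pitch class 10; Cb is pitch class 11; A# is pitch class 10.
Cbb and A# share pitch class 10, while Cb is pitch class 11.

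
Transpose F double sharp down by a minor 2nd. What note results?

E##

F down a major second is Eb, so the target letter is E.
From F##, a minor second is 1 semitone down: E##.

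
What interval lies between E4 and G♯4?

major third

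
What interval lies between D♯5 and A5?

diminished fifth

The letter names run D→A, a span of 4 letter steps, so the interval is some kind of fifth.
D# to A is 6 semitones. A perfect fifth is 7, so 6 makes it diminished.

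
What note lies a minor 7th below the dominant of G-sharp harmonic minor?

E#

The dominant of G# harmonic minor is D#.
A minor seventh (10 semitones) below D# lands on the letter E, giving E#.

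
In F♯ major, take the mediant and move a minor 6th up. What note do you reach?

F#

The mediant of F# major is A#.
A minor sixth (8 semitones) above A# lands on the letter F, giving F#.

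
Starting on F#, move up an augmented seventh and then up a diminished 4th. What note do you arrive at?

A#

An augmented seventh up from F# is E## (letter E, 12 semitones up).
A diminished fourth up from E## is A# (letter A, 4 semitones up).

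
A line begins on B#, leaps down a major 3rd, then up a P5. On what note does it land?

D#

A major third down from B# is G# (letter G, 4 semitones down).
A perfect fifth up from G# is D# (letter D, 7 semitones up).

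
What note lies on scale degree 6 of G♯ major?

The G# major scale runs G# A# B# C# D# E# F##.
Degree 6 is E#.

E#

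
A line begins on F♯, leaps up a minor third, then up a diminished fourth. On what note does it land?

A minor third up from F# is A (letter A, 3 semitones up).
A diminished fourth up from A is Db (letter D, 4 semitones up).

Db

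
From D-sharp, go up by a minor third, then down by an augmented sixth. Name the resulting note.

A minor third up from D# is F# (letter F, 3 semitones up).
An augmented sixth down from F# is Ab (letter A, 10 semitones down).

Ab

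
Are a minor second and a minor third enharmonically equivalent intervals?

No

A minor second spans 1 semitone; a minor third spans 3.
The spans differ, so they are not enharmonic equivalents.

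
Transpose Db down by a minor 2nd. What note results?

A second below D lands on the letter C.
A minor second spans 1 semitone, so Db moves to pitch class 0. On the letter C that is C.

C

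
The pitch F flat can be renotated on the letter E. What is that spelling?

Plain E sits at the same pitch as Fb, so on the letter E the same pitch needs a natural: E.

E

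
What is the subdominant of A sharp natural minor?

D#

Degree 4 takes the letter 3 steps above A, which is D.
In natural minor, degree 4 sits 5 semitones above the tonic. A# + 5 semitones is pitch class 3, spelled on D as D#.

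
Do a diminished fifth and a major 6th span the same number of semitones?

A diminished fifth spans 6 semitones; a major sixth spans 9.
The spans differ, so they are not enharmonic equivalents.

No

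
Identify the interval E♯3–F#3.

minor second

The letter names run E→F, a span of 1 letter step, so the interval is some kind of second.
E# to F# is 1 semitone. A major second is 2, so 1 makes it minor.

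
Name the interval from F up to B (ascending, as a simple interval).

Counting letters F–G–A–B gives a fourth.
F→B = 6 semitones, 1 wider than the perfect fourth (5), so augmented.

augmented fourth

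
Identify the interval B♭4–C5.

Counting letters B–C gives a second.
Bb→C = 2 semitones, exactly the major second.

major second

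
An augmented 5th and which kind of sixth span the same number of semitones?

minor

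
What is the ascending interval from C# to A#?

The letter names run C→A, a span of 5 letter steps, so the interval is some kind of sixth.
C# to A# is 9 semitones. A major sixth is 9, so 9 makes it major.

major sixth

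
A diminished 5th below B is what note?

E#

A fifth below B lands on the letter E.
A diminished fifth spans 6 semitones, so B moves to pitch class 5. On the letter E that is E#.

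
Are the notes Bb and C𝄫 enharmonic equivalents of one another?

Yes

Bb = pitch class 10 and Cbb = pitch class 10 — the same pitch class, so they are enharmonic equivalents.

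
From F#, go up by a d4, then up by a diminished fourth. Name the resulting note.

Ebb

A diminished fourth up from F# is Bb (letter B, 4 semitones up).
A diminished fourth up from Bb is Ebb (letter E, 4 semitones up).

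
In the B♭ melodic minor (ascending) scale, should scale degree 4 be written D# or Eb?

Each scale degree takes a distinct letter name. Degree 4 of a scale on B must use the letter E.
Eb and D# are enharmonically the same pitch, but only Eb uses the letter E, so it is the correct spelling here.

Eb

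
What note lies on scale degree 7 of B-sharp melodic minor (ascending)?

A##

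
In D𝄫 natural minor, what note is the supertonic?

Ebb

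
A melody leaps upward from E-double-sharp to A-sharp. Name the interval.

diminished fourth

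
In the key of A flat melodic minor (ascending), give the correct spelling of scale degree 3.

Cb

Degree 3 takes the letter 2 steps above A, which is C.
In melodic minor (ascending), degree 3 sits 3 semitones above the tonic. Ab + 3 semitones is pitch class 11, spelled on C as Cb.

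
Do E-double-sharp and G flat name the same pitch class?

Yes

E## = pitch class 6 and Gb = pitch class 6 — the same pitch class, so they are enharmonic equivalents.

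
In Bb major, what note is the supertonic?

C

The Bb major scale runs Bb C D Eb F G A.
Degree 2 is C.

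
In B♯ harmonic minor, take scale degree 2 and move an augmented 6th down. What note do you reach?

Scale degree 2 of B# harmonic minor is C##.
An augmented sixth (10 semitones) below C## lands on the letter E, giving E.

E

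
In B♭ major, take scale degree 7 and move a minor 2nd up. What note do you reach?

Scale degree 7 of Bb major is A.
A minor second (1 semitone) above A lands on the letter B, giving Bb.

Bb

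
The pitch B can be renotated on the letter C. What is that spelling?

Cb

Plain C sits 1 semitone above B, so on the letter C the same pitch needs a flat: Cb.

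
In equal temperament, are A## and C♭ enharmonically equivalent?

Yes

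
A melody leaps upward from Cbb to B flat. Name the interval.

augmented seventh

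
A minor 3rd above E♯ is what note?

A third above E lands on the letter G.
A minor third spans 3 semitones, so E# moves to pitch class 8. On the letter G that is G#.

G#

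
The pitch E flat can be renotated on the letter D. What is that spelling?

D#

Eb is pitch class 3. The letter D alone is pitch class 2.
To reach pitch class 3 from D requires an offset of +1 semitone, i.e. sharp: D#.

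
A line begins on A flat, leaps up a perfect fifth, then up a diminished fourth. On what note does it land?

A perfect fifth up from Ab is Eb (letter E, 7 semitones up).
A diminished fourth up from Eb is Abb (letter A, 4 semitones up).

Abb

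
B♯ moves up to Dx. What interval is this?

The letter names run B→D, a span of 2 letter steps, so the interval is some kind of third.
B# to D## is 4 semitones. A major third is 4, so 4 makes it major.

major third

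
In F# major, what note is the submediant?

D#

The F# major scale runs F# G# A# B C# D# E#.
Degree 6 is D#.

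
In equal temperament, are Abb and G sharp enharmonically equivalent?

Two spellings are enharmonically equivalent only if they share a pitch class.
Here Abb → 7, G# → 8; 7 ≠ 8, so they are not.

No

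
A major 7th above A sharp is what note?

G##

A seventh above A lands on the letter G.
A major seventh spans 11 semitones, so A# moves to pitch class 9. On the letter G that is G##.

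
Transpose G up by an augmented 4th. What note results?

G up a perfect fourth is C, so the target letter is C.
From G, an augmented fourth is 6 semitones up: C#.

C#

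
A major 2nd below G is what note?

A second below G lands on the letter F.
A major second spans 2 semitones, so G moves to pitch class 5. On the letter F that is F.

F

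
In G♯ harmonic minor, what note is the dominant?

Degree 5 takes the letter 4 steps above G, which is D.
In harmonic minor, degree 5 sits 7 semitones above the tonic. G# + 7 semitones is pitch class 3, spelled on D as D#.

D#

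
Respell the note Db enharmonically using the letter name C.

C#

Plain C sits 1 semitone below Db, so on the letter C the same pitch needs a sharp: C#.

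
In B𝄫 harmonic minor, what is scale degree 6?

Gbb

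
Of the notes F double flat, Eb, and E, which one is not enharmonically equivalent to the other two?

In 12-tone equal temperament, enharmonic equivalents share a pitch class. Fbb is pitch class 3; Eb is pitch class 3; E is pitch class 4.
Fbb and Eb share pitch class 3, while E is pitch class 4.

E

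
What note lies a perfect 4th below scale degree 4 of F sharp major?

Scale degree 4 of F# major is B.
A perfect fourth (5 semitones) below B lands on the letter F, giving F#.

F#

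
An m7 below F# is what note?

G#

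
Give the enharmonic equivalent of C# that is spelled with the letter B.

B##

Plain B sits 2 semitones below C#, so on the letter B the same pitch needs a double sharp: B##.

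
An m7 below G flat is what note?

Ab

G down a major seventh is Ab, so the target letter is A.
From Gb, a minor seventh is 10 semitones down: Ab.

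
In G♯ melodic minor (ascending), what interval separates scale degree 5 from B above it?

minor sixth

Scale degree 5 of G# melodic minor (ascending) is D#.
D# up to B: letters D→B make it a sixth; 8 semitones makes it minor.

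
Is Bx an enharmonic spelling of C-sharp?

Yes

B## = pitch class 1 and C# = pitch class 1 — the same pitch class, so they are enharmonic equivalents.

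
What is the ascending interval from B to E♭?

diminished fourth

Counting letters B–C–D–E gives a fourth.
B→Eb = 4 semitones, 1 narrower than the perfect fourth (5), so diminished.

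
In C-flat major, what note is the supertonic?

Db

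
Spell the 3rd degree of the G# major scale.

The G# major scale runs G# A# B# C# D# E# F##.
Degree 3 is B#.

B#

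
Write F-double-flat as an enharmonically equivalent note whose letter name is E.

Eb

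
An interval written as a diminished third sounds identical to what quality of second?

major

A diminished third spans 2 semitones.
A second spanning 2 semitones is major (the major second is 2).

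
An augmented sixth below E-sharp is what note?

G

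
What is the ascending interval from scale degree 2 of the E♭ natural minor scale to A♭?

Scale degree 2 of Eb natural minor is F.
F up to Ab: letters F→A make it a third; 3 semitones makes it minor.

minor third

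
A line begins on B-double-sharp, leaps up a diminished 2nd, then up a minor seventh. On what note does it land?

A diminished second up from B## is C# (letter C, 0 semitones up).
A minor seventh up from C# is B (letter B, 10 semitones up).

B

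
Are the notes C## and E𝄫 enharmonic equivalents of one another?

Yes

C## is pitch class 2; Ebb is pitch class 2.
All spellings map to pitch class 2, so they are enharmonically equivalent.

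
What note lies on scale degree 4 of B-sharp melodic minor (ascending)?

The B# melodic minor (ascending) scale runs B# C## D# E# F## G## A##.
Degree 4 is E#.

E#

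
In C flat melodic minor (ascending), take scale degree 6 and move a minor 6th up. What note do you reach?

Fb

Scale degree 6 of Cb melodic minor (ascending) is Ab.
A minor sixth (8 semitones) above Ab lands on the letter F, giving Fb.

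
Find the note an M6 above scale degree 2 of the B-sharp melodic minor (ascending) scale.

A##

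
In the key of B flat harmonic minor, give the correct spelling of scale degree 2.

C

The Bb harmonic minor scale runs Bb C Db Eb F Gb A.
Degree 2 is C.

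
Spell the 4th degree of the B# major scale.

E#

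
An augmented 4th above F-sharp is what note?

B#

A fourth above F lands on the letter B.
An augmented fourth spans 6 semitones, so F# moves to pitch class 0. On the letter B that is B#.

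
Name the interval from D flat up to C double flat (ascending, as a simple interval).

Counting letters D–E–F–G–A–B–C gives a seventh.
Db→Cbb = 9 semitones, 2 narrower than the major seventh (11), so diminished.

diminished seventh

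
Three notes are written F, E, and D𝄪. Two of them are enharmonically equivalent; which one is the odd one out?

In 12-tone equal temperament, enharmonic equivalents share a pitch class. F is pitch class 5; E is pitch class 4; D## is pitch class 4.
E and D## share pitch class 4, while F is pitch class 5.

F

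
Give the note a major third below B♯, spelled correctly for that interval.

G#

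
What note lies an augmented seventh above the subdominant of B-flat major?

D#

The subdominant of Bb major is Eb.
An augmented seventh (12 semitones) above Eb lands on the letter D, giving D#.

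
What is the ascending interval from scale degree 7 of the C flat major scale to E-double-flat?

diminished fourth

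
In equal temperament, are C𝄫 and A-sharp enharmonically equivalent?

Yes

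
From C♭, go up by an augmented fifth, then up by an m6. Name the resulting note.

Eb

An augmented fifth up from Cb is G (letter G, 8 semitones up).
A minor sixth up from G is Eb (letter E, 8 semitones up).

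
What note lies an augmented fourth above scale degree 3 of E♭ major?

Scale degree 3 of Eb major is G.
An augmented fourth (6 semitones) above G lands on the letter C, giving C#.

C#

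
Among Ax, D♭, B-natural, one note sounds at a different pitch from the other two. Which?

Db

In 12-tone equal temperament, enharmonic equivalents share a pitch class. A## is pitch class 11; Db is pitch class 1; B is pitch class 11.
A## and B share pitch class 11, while Db is pitch class 1.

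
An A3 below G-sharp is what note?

A third below G lands on the letter E.
An augmented third spans 5 semitones, so G# moves to pitch class 3. On the letter E that is Eb.

Eb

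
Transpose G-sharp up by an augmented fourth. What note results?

G up a perfect fourth is C, so the target letter is C.
From G#, an augmented fourth is 6 semitones up: C##.

C##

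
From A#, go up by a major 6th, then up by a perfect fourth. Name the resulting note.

B#

A major sixth up from A# is F## (letter F, 9 semitones up).
A perfect fourth up from F## is B# (letter B, 5 semitones up).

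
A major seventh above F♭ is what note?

F up a major seventh is E, so the target letter is E.
From Fb, a major seventh is 11 semitones up: Eb.

Eb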